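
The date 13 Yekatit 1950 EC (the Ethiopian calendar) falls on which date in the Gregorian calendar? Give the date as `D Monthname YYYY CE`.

20 February 1958 CE

Both dates share Julian Day Number 2436255; in the Gregorian calendar that is 20 February 1958 CE.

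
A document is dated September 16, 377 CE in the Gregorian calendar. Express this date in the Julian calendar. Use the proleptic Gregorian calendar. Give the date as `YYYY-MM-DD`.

0377-09-15

The Julian–Gregorian offset here is 1 day (Julian trailing).
16 September 377 Gregorian − 1 day → 15 September 377 Julian.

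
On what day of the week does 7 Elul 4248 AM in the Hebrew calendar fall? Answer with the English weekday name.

This is JDN 1899542 (31 August 488 Gregorian).
JDN 1899542 mod 7 = 1, and JDN 0 was a Monday, so this is a Tuesday.

Tuesday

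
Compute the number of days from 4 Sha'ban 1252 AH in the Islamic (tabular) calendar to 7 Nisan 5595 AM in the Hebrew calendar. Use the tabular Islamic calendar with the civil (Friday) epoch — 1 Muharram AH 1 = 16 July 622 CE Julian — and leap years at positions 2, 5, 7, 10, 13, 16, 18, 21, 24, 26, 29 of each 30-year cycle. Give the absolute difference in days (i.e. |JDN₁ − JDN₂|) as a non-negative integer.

588

JDN of the first date = 2391963.
JDN of the second date = 2391375.
|2391375 − 2391963| = 588.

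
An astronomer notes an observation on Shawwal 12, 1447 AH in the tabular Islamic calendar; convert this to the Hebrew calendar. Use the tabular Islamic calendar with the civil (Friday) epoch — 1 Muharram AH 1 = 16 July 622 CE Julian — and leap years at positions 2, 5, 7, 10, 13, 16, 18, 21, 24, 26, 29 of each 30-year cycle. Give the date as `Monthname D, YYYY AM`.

Both dates share Julian Day Number 2461131; in the Hebrew calendar that is 13 Nisan 5786 AM.

Nisan 13, 5786 AM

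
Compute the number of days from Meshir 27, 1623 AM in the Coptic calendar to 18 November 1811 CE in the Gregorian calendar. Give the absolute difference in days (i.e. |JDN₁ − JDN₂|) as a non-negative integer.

JDN of the first date = 2417641.
JDN of the second date = 2382835.
|2382835 − 2417641| = 34806.

34806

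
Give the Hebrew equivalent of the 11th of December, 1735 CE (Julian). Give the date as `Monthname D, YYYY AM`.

The source date corresponds to 22 December 1735 in the Gregorian calendar (JDN 2355111).
That day falls on 7 Tevet 5496 AM in the Hebrew calendar.

Tevet 7, 5496 AM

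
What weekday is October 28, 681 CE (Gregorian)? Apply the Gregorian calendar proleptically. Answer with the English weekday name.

JDN 1970091 mod 7 = 4, and JDN 0 was a Monday, so this is a Friday.

Friday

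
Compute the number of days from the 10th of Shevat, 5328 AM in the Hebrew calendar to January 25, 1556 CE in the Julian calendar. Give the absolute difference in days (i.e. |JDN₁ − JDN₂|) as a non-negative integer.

First date → JDN 2293779; second date → JDN 2289411.
The interval is |2293779 − 2289411| = 4368 days.

4368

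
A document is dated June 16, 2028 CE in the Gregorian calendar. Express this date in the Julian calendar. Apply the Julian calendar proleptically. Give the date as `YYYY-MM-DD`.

The Julian–Gregorian offset here is 13 days (Julian trailing).
16 June 2028 Gregorian − 13 days → 3 June 2028 Julian.

2028-06-03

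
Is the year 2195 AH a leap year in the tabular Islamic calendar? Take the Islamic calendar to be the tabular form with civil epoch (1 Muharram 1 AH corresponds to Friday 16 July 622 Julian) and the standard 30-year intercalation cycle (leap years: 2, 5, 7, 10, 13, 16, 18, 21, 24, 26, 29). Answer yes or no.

Year 2195 AH is year 5 of its 30-year cycle; leap positions are 2, 5, 7, 10, 13, 16, 18, 21, 24, 26, 29, so it is a leap year (355 days).

yes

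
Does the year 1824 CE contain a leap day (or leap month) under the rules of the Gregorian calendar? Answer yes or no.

1824 is divisible by 4 and not by 100, so it is a leap year.

yes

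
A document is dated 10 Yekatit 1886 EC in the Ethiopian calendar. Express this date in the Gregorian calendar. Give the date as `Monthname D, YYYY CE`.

Both dates share Julian Day Number 2412876; in the Gregorian calendar that is 16 February 1894 CE.

February 16, 1894 CE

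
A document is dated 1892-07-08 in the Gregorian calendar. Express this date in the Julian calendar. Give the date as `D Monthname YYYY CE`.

26 June 1892 CE

The Julian–Gregorian offset here is 12 days (Julian trailing).
8 July 1892 Gregorian − 12 days → 26 June 1892 Julian.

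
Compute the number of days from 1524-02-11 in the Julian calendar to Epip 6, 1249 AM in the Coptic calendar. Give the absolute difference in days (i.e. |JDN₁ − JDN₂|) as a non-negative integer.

JDN of the first date = 2277740.
JDN of the second date = 2281167.
|2281167 − 2277740| = 3427.

3427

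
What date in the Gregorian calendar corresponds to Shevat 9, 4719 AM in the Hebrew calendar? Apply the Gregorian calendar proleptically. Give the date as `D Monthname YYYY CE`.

26 January 959 CE

Julian Day Number of the source date = 2071353.
Converting JDN 2071353 to the Gregorian calendar gives 26 January 959 CE.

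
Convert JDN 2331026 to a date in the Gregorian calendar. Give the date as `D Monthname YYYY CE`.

Counting from JDN 2299161 = 15 Oct 1582 gives an offset of 31865 days.

11 January 1670 CE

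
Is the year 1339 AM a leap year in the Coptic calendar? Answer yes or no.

yes

1339 mod 4 = 3; in the Coptic calendar a year is leap when year mod 4 = 3, so it is a leap year.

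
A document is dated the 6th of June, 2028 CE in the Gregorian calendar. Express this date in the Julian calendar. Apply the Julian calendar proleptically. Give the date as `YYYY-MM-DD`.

For dates in this range the Gregorian date is 13 days ahead of the Julian.
6 June 2028 Gregorian − 13 days → 24 May 2028 Julian.

2028-05-24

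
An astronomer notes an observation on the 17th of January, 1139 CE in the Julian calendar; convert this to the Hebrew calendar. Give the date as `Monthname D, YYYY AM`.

Both dates share Julian Day Number 2137094; in the Hebrew calendar that is 14 Shevat 4899 AM.

Shevat 14, 4899 AM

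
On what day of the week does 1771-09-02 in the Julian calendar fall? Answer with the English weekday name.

Friday

Equivalently 13 September 1771 Gregorian, JDN 2368160.
JDN 2368160 mod 7 = 4, and JDN 0 was a Monday, so this is a Friday.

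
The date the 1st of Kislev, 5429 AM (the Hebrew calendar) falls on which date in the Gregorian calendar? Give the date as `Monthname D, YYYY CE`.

November 5, 1668 CE

Julian Day Number of the source date = 2330594.
Converting JDN 2330594 to the Gregorian calendar gives 5 November 1668 CE.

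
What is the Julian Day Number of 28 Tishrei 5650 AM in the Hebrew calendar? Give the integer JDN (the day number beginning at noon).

2411299

In the Gregorian calendar the same day is 23 October 1889.
JDN 2451545 is 1 January 2000 CE (Gregorian); the target day is −40246 days from there, so JDN = 2411299.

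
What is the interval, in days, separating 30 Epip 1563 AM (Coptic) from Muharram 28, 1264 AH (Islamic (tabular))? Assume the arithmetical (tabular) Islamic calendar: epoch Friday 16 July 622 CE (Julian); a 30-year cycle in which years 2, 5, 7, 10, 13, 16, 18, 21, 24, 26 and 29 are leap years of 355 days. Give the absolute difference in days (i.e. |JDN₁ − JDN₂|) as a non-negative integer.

First date → JDN 2395879; second date → JDN 2396032.
The interval is |2395879 − 2396032| = 153 days.

153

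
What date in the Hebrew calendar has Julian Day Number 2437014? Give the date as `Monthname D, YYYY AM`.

JDN 2437014 is 20 March 1960 in the Gregorian calendar.
In the Hebrew calendar that day is Adar 21, 5720 AM.

Adar 21, 5720 AM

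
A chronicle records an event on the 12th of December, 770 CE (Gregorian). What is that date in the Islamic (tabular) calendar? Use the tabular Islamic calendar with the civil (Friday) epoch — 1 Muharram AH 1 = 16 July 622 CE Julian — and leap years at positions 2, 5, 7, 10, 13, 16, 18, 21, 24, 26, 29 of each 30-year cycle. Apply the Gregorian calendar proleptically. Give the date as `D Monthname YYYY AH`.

Julian Day Number of the source date = 2002642.
Converting JDN 2002642 to the tabular Islamic calendar gives 14 Dhu al-Hijjah 153 AH.

14 Dhu al-Hijjah 153 AH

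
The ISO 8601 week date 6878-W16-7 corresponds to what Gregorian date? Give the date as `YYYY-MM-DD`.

ISO week 1 of 6878 is the week containing the first Thursday of 6878.
Week 16, day 7 (Sunday) lands on 6878-04-24.

6878-04-24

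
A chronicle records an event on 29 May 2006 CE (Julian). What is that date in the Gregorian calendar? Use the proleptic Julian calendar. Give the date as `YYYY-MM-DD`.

2006-06-11

For dates in this range the Gregorian date is 13 days ahead of the Julian.
29 May 2006 Julian + 13 days → 11 June 2006 Gregorian.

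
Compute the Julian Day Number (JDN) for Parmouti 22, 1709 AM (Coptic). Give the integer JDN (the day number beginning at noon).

Equivalently 30 April 1993 (Gregorian).
JDN 2400001 is 17 November 1858 CE (Gregorian), MJD 0; the target day is +49107 days from there, so JDN = 2449108.

2449108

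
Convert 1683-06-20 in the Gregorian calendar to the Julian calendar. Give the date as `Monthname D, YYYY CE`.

June 10, 1683 CE

The Julian–Gregorian offset here is 10 days (Julian trailing).
20 June 1683 Gregorian − 10 days → 10 June 1683 Julian.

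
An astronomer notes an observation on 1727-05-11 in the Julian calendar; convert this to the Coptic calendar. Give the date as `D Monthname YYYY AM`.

16 Pashons 1443 AM

Julian Day Number of the source date = 2351975.
Converting JDN 2351975 to the Coptic calendar gives 16 Pashons 1443 AM.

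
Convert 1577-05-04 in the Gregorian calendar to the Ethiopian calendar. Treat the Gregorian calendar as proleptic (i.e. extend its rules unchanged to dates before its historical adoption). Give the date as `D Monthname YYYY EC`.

Both dates share Julian Day Number 2297171; in the Ethiopian calendar that is 29 Miyazya 1569 EC.

29 Miyazya 1569 EC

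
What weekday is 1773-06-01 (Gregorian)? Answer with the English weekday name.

Tuesday

JDN 2368787 mod 7 = 1, and JDN 0 was a Monday, so this is a Tuesday.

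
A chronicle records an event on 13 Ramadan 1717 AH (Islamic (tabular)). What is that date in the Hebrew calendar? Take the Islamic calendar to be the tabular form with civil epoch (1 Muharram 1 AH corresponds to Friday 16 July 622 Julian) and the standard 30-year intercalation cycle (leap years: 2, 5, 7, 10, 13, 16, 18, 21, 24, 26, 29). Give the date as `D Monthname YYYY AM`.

The source date corresponds to 16 February 2288 in the Gregorian calendar (JDN 2556781).
That day falls on 13 Adar I 6048 AM in the Hebrew calendar.

13 Adar I 6048 AM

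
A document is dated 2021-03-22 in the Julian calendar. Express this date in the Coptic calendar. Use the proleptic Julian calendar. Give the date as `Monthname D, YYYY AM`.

Paremhat 26, 1737 AM

Both dates share Julian Day Number 2459309; in the Coptic calendar that is 26 Paremhat 1737 AM.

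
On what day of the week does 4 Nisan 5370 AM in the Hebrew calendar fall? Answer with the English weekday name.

Sunday

Equivalently 28 March 1610 Gregorian, JDN 2309187.
Since JDN mod 7 = 6 (0 = Monday), the day is Sunday.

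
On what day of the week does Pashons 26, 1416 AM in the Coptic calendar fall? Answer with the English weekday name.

Equivalently 1 June 1700 Gregorian, JDN 2342124.
Since JDN mod 7 = 1 (0 = Monday), the day is Tuesday.

Tuesday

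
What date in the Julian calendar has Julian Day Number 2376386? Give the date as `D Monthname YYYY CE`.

JDN 2376386 is 22 March 1794 in the Gregorian calendar.
In the Julian calendar that day is 11 March 1794 CE.

11 March 1794 CE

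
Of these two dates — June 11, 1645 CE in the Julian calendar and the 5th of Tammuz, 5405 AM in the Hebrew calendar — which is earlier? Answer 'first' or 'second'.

first

Converting both to JDN: 2322056 vs 2322064; the smaller is the first.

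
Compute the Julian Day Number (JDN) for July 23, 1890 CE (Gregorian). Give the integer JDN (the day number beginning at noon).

JDN 2299161 is 15 October 1582 CE (Gregorian); the target day is +112411 days from there, so JDN = 2411572.

2411572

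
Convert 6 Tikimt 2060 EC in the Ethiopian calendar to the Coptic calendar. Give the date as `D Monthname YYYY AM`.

The source date corresponds to 17 October 2067 in the Gregorian calendar (JDN 2476306).
That day falls on 6 Paopi 1784 AM in the Coptic calendar.

6 Paopi 1784 AM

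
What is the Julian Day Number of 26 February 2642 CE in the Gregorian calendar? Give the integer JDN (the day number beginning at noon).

2686087

JDN 2451545 is 1 January 2000 CE (Gregorian); the target day is +234542 days from there, so JDN = 2686087.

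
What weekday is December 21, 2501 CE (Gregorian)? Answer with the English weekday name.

Wednesday

Since JDN mod 7 = 2 (0 = Monday), the day is Wednesday.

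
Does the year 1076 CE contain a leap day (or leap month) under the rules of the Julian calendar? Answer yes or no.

yes

1076 mod 4 = 0, so it is a leap year in the Julian calendar.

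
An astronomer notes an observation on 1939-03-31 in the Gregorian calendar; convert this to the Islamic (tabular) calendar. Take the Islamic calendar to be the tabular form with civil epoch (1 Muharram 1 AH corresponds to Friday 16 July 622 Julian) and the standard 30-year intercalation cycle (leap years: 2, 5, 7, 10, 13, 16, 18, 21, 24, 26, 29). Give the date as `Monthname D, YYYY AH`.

Safar 9, 1358 AH

Both dates share Julian Day Number 2429354; in the tabular Islamic calendar that is 9 Safar 1358 AH.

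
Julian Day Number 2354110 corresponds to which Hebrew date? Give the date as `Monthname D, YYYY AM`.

JDN 2354110 is 26 March 1733 in the Gregorian calendar.
In the Hebrew calendar that day is Nisan 10, 5493 AM.

Nisan 10, 5493 AM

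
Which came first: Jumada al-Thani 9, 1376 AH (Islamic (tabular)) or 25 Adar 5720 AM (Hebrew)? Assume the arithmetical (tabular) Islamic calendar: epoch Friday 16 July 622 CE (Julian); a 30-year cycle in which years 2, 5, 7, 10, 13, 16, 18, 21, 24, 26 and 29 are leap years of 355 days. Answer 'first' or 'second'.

The two dates have Julian Day Numbers 2435850 and 2437018 respectively.
Since 2435850 < 2437018, the first date comes first.

first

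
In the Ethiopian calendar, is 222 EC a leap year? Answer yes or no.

222 mod 4 = 2; in the Ethiopian calendar a year is leap when year mod 4 = 3, so it is a common year.

no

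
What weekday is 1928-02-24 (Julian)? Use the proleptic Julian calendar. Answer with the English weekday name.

This is JDN 2425314 (8 March 1928 Gregorian).
Since JDN mod 7 = 3 (0 = Monday), the day is Thursday.

Thursday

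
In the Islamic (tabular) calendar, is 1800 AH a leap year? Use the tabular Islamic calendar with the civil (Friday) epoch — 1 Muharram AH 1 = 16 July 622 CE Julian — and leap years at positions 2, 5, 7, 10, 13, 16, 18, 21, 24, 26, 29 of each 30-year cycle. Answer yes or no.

no

Year 1800 AH is year 30 of its 30-year cycle; leap positions are 2, 5, 7, 10, 13, 16, 18, 21, 24, 26, 29, so it is a common year (354 days).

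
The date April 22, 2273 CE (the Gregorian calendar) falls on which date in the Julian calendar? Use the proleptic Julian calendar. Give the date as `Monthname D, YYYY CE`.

April 7, 2273 CE

The Julian–Gregorian offset here is 15 days (Julian trailing).
22 April 2273 Gregorian − 15 days → 7 April 2273 Julian.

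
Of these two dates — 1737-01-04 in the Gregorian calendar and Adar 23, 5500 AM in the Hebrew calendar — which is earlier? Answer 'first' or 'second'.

first

Converting both to JDN: 2355490 vs 2356663; the smaller is the first.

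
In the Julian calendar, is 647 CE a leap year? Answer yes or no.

no

647 mod 4 = 3, so it is a common year in the Julian calendar.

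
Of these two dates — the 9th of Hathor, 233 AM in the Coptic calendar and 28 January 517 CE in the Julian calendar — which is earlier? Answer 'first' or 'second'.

first

The two dates have Julian Day Numbers 1909836 and 1909920 respectively.
Since 1909836 < 1909920, the first date comes first.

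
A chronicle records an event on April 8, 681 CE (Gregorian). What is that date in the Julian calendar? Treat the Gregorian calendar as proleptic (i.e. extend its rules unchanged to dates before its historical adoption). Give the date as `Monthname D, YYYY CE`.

April 5, 681 CE

At this point the Julian calendar is 3 days behind the Gregorian.
8 April 681 Gregorian − 3 days → 5 April 681 Julian.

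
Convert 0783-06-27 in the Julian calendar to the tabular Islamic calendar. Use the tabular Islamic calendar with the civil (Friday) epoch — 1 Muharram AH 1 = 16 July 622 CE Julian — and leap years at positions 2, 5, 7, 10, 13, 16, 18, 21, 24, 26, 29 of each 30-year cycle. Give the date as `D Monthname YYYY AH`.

Julian Day Number of the source date = 2007226.
Converting JDN 2007226 to the tabular Islamic calendar gives 22 Dhu al-Qa'dah 166 AH.

22 Dhu al-Qa'dah 166 AH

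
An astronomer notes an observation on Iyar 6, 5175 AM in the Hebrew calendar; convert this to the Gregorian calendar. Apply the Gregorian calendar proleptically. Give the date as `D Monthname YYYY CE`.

Both dates share Julian Day Number 2237992; in the Gregorian calendar that is 25 April 1415 CE.

25 April 1415 CE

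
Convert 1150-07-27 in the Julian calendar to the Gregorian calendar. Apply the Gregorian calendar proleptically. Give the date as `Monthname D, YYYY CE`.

August 3, 1150 CE

At this point the Julian calendar is 7 days behind the Gregorian.
27 July 1150 Julian + 7 days → 3 August 1150 Gregorian.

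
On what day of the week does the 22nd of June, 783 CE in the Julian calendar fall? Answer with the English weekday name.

This is JDN 2007221 (26 June 783 Gregorian).
2007221 ≡ 6 (mod 7); counting from Monday = 0 gives Sunday.

Sunday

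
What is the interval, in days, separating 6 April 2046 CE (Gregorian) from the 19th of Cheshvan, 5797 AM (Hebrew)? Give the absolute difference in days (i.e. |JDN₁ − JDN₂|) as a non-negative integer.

3435

First date → JDN 2468442; second date → JDN 2465007.
The interval is |2468442 − 2465007| = 3435 days.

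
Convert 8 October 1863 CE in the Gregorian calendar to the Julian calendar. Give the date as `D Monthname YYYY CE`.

26 September 1863 CE

The Julian–Gregorian offset here is 12 days (Julian trailing).
8 October 1863 Gregorian − 12 days → 26 September 1863 Julian.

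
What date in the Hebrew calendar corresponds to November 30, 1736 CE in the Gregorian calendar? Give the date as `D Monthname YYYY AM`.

Julian Day Number of the source date = 2355455.
Converting JDN 2355455 to the Hebrew calendar gives 26 Kislev 5497 AM.

26 Kislev 5497 AM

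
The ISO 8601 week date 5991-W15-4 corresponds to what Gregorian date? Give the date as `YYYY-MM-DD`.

ISO week 1 of 5991 is the week containing the first Thursday of 5991.
Week 15, day 4 (Thursday) lands on 5991-04-11.

5991-04-11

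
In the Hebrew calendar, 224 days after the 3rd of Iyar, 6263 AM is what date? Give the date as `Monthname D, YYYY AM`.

Counting 224 days forward from JDN 2635381 reaches JDN 2635605, which is Kislev 20, 6264 AM.

Kislev 20, 6264 AM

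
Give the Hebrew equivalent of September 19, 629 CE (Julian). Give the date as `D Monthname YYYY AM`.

Julian Day Number of the source date = 1951062.
Converting JDN 1951062 to the Hebrew calendar gives 26 Elul 4389 AM.

26 Elul 4389 AM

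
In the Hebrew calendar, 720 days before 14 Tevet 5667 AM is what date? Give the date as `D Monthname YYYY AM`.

4 Shevat 5665 AM

JDN of 14 Tevet 5667 AM = 2417576.
2417576 − 720 = 2416856.
JDN 2416856 in the Hebrew calendar is 4 Shevat 5665 AM.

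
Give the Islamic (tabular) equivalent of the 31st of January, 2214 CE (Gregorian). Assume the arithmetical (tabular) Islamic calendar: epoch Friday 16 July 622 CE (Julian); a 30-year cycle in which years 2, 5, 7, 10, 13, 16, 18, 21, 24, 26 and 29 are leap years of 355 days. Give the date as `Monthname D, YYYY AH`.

Both dates share Julian Day Number 2529737; in the tabular Islamic calendar that is 19 Jumada al-Awwal 1641 AH.

Jumada al-Awwal 19, 1641 AH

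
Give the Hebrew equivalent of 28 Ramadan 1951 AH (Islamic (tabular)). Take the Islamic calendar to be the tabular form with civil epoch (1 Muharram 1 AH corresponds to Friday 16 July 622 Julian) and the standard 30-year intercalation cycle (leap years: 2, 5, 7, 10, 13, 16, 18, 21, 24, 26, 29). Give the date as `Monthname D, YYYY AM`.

Both dates share Julian Day Number 2639718; in the Hebrew calendar that is 28 Adar 6275 AM.

Adar 28, 6275 AM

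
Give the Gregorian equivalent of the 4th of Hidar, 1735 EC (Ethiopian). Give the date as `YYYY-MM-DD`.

1742-11-11

Julian Day Number of the source date = 2357627.
Converting JDN 2357627 to the Gregorian calendar gives 11 November 1742 CE.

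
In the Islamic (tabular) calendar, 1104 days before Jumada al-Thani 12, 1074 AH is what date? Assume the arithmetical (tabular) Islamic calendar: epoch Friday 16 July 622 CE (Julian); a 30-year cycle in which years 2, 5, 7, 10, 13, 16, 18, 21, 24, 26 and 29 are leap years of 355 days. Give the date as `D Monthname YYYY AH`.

The starting date is JDN 2328834; 2328834 − 1104 = 2327730.
JDN 2327730 corresponds to 1 Jumada al-Awwal 1071 AH.

1 Jumada al-Awwal 1071 AH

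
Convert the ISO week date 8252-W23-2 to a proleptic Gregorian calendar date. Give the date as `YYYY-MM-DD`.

ISO week 1 of 8252 is the week containing the first Thursday of 8252.
Week 23, day 2 (Tuesday) lands on 8252-06-01.

8252-06-01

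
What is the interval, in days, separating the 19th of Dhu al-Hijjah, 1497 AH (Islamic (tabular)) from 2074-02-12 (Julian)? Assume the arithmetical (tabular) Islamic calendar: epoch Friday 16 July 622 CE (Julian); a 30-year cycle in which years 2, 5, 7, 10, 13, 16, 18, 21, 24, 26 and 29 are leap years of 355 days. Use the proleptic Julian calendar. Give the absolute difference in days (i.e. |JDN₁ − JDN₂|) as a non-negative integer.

JDN of the first date = 2478916.
JDN of the second date = 2478629.
|2478629 − 2478916| = 287.

287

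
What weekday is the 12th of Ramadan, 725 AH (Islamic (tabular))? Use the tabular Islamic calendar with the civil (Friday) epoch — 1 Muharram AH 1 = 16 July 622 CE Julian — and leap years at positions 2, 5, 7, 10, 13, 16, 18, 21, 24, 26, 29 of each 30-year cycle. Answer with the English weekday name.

Equivalently 30 August 1325 Gregorian, JDN 2205248.
2205248 ≡ 3 (mod 7); counting from Monday = 0 gives Thursday.

Thursday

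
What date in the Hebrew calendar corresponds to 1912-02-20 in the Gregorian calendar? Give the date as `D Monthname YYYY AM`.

2 Adar 5672 AM

Julian Day Number of the source date = 2419453.
Converting JDN 2419453 to the Hebrew calendar gives 2 Adar 5672 AM.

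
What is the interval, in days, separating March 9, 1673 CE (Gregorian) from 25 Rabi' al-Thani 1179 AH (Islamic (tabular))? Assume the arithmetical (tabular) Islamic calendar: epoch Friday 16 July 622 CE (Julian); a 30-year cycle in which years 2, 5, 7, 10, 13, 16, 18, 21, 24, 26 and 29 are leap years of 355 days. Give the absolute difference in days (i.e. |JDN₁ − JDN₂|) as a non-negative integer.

33818

First date → JDN 2332179; second date → JDN 2365997.
The interval is |2332179 − 2365997| = 33818 days.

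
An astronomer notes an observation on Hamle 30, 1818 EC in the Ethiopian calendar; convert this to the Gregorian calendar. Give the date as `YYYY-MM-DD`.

1826-08-05

Both dates share Julian Day Number 2388209; in the Gregorian calendar that is 5 August 1826 CE.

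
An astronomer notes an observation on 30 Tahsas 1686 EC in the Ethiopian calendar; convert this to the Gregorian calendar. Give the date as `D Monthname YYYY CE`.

5 January 1694 CE

Both dates share Julian Day Number 2339786; in the Gregorian calendar that is 5 January 1694 CE.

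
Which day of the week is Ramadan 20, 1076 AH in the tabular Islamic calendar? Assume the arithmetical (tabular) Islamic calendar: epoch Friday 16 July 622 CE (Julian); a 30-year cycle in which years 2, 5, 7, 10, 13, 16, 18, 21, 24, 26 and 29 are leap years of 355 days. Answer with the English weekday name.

Friday

Equivalently 26 March 1666 Gregorian, JDN 2329639.
2329639 ≡ 4 (mod 7); counting from Monday = 0 gives Friday.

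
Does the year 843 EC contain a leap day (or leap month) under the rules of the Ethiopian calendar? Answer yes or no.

843 mod 4 = 3; in the Ethiopian calendar a year is leap when year mod 4 = 3, so it is a leap year.

yes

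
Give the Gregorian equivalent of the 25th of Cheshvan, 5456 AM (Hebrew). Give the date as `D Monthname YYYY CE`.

Both dates share Julian Day Number 2340453; in the Gregorian calendar that is 3 November 1695 CE.

3 November 1695 CE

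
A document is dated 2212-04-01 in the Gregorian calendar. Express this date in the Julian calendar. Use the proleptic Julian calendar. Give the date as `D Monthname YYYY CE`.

At this point the Julian calendar is 15 days behind the Gregorian.
1 April 2212 Gregorian − 15 days → 17 March 2212 Julian.

17 March 2212 CE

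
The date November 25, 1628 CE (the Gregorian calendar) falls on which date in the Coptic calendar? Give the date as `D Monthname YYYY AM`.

Julian Day Number of the source date = 2316004.
Converting JDN 2316004 to the Coptic calendar gives 19 Hathor 1345 AM.

19 Hathor 1345 AM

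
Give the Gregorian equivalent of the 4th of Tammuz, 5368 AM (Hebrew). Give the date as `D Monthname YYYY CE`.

18 June 1608 CE

Julian Day Number of the source date = 2308539.
Converting JDN 2308539 to the Gregorian calendar gives 18 June 1608 CE.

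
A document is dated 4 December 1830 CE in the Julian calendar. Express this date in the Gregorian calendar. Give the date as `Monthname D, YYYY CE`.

December 16, 1830 CE

At this point the Julian calendar is 12 days behind the Gregorian.
4 December 1830 Julian + 12 days → 16 December 1830 Gregorian.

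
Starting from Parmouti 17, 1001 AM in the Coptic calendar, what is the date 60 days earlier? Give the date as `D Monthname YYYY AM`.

17 Meshir 1001 AM

JDN of Parmouti 17, 1001 AM = 2190506.
2190506 − 60 = 2190446.
JDN 2190446 in the Coptic calendar is 17 Meshir 1001 AM.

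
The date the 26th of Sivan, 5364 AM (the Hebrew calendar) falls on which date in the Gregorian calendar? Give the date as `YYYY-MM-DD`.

Both dates share Julian Day Number 2307084; in the Gregorian calendar that is 24 June 1604 CE.

1604-06-24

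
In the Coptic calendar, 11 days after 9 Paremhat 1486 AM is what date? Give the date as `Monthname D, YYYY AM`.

Paremhat 20, 1486 AM

Counting 11 days forward from JDN 2367614 reaches JDN 2367625, which is Paremhat 20, 1486 AM.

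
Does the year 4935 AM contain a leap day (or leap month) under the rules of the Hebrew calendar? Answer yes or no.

Hebrew year 4935 is year 14 of its 19-year Metonic cycle; leap years are at positions 3, 6, 8, 11, 14, 17, 19, so it is a leap year (13 months).

yes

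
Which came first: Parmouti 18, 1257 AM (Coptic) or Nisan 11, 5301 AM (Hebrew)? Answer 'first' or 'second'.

second

First date → JDN 2284011; second date → JDN 2284006.
JDN 2284006 < JDN 2284011, so the second date is earlier.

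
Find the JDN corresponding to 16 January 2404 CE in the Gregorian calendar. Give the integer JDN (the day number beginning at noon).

2599118

JDN 2400001 is 17 November 1858 CE (Gregorian), MJD 0; the target day is +199117 days from there, so JDN = 2599118.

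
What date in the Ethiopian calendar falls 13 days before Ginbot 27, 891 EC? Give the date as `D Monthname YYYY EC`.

JDN of Ginbot 27, 891 EC = 2049559.
2049559 − 13 = 2049546.
JDN 2049546 in the Ethiopian calendar is 14 Ginbot 891 EC.

14 Ginbot 891 EC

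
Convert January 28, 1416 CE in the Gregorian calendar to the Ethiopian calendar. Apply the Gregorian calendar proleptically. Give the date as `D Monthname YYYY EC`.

23 Tir 1408 EC

Both dates share Julian Day Number 2238270; in the Ethiopian calendar that is 23 Tir 1408 EC.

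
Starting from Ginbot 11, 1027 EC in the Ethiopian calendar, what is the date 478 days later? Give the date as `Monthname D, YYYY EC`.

Pagume 3, 1028 EC

JDN of Ginbot 11, 1027 EC = 2099217.
2099217 + 478 = 2099695.
JDN 2099695 in the Ethiopian calendar is Pagume 3, 1028 EC.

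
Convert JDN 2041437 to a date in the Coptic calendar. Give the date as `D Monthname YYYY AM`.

30 Meshir 593 AM

JDN 2041437 is 28 February 877 in the proleptic Gregorian calendar.
In the Coptic calendar that day is 30 Meshir 593 AM.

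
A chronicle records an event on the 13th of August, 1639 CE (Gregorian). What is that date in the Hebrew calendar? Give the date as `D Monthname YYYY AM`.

Both dates share Julian Day Number 2319917; in the Hebrew calendar that is 13 Av 5399 AM.

13 Av 5399 AM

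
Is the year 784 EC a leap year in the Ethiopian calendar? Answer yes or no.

no

784 mod 4 = 0; in the Ethiopian calendar a year is leap when year mod 4 = 3, so it is a common year.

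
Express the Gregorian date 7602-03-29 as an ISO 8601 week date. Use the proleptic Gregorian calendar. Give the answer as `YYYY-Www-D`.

7602-W13-5

The weekday is Friday (ISO weekday 5).
That Friday belongs to ISO week 13 of ISO year 7602.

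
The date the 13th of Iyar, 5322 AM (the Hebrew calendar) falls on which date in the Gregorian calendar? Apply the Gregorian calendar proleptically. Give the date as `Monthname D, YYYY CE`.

April 28, 1562 CE

Julian Day Number of the source date = 2291686.
Converting JDN 2291686 to the Gregorian calendar gives 28 April 1562 CE.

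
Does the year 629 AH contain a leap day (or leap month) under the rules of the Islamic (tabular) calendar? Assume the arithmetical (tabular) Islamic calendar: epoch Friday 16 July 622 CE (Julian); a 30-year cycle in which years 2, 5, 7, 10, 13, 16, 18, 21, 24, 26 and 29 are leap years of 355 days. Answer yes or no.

yes

Year 629 AH is year 29 of its 30-year cycle; leap positions are 2, 5, 7, 10, 13, 16, 18, 21, 24, 26, 29, so it is a leap year (355 days).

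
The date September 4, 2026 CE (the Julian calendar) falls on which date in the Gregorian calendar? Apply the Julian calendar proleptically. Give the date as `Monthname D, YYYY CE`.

The Julian–Gregorian offset here is 13 days (Julian trailing).
4 September 2026 Julian + 13 days → 17 September 2026 Gregorian.

September 17, 2026 CE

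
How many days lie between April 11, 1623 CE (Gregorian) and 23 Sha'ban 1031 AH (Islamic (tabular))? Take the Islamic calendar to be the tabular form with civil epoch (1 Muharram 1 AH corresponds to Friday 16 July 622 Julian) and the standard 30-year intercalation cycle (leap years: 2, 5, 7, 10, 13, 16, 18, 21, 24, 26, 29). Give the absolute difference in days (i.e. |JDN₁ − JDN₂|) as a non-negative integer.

282

JDN of the first date = 2313949.
JDN of the second date = 2313667.
|2313667 − 2313949| = 282.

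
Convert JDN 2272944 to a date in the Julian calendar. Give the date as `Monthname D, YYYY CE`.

JDN 2272944 is 4 January 1511 in the proleptic Gregorian calendar.
In the Julian calendar that day is December 25, 1510 CE.

December 25, 1510 CE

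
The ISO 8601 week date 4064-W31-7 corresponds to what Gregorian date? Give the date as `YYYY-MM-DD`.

ISO week 1 of 4064 is the week containing the first Thursday of 4064.
Week 31, day 7 (Sunday) lands on 4064-08-03.

4064-08-03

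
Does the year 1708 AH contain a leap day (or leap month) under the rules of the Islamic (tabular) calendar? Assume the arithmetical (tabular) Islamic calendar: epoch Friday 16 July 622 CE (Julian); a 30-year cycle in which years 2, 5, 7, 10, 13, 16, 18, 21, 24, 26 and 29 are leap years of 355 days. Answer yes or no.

Year 1708 AH is year 28 of its 30-year cycle; leap positions are 2, 5, 7, 10, 13, 16, 18, 21, 24, 26, 29, so it is a common year (354 days).

no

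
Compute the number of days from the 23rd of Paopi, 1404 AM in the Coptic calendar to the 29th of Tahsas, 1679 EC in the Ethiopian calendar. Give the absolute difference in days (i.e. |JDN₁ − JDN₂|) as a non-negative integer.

JDN of the first date = 2337528.
JDN of the second date = 2337228.
|2337228 − 2337528| = 300.

300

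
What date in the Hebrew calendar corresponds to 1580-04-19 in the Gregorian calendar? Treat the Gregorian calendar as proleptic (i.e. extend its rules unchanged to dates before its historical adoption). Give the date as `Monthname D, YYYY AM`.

Julian Day Number of the source date = 2298252.
Converting JDN 2298252 to the Hebrew calendar gives 24 Nisan 5340 AM.

Nisan 24, 5340 AM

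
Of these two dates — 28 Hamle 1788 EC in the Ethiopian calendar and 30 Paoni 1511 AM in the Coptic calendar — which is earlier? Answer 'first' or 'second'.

The two dates have Julian Day Numbers 2377250 and 2376856 respectively.
Since 2376856 < 2377250, the second date comes first.

second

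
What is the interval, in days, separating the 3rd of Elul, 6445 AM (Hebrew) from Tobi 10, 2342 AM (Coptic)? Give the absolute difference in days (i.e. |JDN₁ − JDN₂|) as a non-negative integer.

First date → JDN 2701973; second date → JDN 2680209.
The interval is |2701973 − 2680209| = 21764 days.

21764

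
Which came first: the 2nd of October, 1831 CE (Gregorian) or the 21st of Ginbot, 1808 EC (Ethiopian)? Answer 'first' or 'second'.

First date → JDN 2390093; second date → JDN 2384488.
JDN 2384488 < JDN 2390093, so the second date is earlier.

second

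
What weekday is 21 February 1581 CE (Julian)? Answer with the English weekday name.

Equivalently 3 March 1581 Gregorian, JDN 2298570.
Since JDN mod 7 = 1 (0 = Monday), the day is Tuesday.

Tuesday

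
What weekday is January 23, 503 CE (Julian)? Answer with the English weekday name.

Thursday

In the proleptic Gregorian calendar this is 25 January 503 (JDN 1904801).
Since JDN mod 7 = 3 (0 = Monday), the day is Thursday.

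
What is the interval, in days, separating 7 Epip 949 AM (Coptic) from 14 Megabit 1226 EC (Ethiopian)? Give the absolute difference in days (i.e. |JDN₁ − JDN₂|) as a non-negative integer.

252

First date → JDN 2171593; second date → JDN 2171845.
The interval is |2171593 − 2171845| = 252 days.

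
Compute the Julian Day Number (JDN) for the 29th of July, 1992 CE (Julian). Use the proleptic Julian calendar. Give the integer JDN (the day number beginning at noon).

In the Gregorian calendar the same day is 11 August 1992.
JDN 2451545 is 1 January 2000 CE (Gregorian); the target day is −2699 days from there, so JDN = 2448846.

2448846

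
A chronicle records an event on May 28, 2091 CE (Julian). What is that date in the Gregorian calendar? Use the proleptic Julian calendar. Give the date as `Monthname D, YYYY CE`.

June 10, 2091 CE

The Julian–Gregorian offset here is 13 days (Julian trailing).
28 May 2091 Julian + 13 days → 10 June 2091 Gregorian.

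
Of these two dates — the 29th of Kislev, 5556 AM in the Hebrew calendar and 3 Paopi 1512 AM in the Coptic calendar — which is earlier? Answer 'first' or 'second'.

second

The two dates have Julian Day Numbers 2377015 and 2376955 respectively.
Since 2376955 < 2377015, the second date comes first.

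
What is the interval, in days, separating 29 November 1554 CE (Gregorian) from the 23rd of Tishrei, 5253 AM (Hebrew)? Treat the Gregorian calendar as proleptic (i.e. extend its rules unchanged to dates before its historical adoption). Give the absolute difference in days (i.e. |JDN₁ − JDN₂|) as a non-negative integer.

22681

First date → JDN 2288979; second date → JDN 2266298.
The interval is |2288979 − 2266298| = 22681 days.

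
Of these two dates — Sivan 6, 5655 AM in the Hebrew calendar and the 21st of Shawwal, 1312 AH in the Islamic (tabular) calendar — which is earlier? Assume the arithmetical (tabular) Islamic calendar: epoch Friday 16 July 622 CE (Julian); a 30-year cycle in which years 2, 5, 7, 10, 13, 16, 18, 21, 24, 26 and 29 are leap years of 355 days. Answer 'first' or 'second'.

Converting both to JDN: 2413343 vs 2413301; the smaller is the second.

second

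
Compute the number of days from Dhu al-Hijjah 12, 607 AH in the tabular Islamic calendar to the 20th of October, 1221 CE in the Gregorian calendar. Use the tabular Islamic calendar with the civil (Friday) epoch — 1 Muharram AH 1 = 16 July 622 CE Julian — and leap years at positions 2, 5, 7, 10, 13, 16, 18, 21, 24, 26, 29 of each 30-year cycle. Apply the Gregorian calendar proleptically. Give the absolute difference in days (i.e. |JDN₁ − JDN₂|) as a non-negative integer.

3792

First date → JDN 2163522; second date → JDN 2167314.
The interval is |2163522 − 2167314| = 3792 days.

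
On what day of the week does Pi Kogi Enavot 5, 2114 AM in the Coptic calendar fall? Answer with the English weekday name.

This is JDN 2597167 (13 September 2398 Gregorian).
2597167 ≡ 6 (mod 7); counting from Monday = 0 gives Sunday.

Sunday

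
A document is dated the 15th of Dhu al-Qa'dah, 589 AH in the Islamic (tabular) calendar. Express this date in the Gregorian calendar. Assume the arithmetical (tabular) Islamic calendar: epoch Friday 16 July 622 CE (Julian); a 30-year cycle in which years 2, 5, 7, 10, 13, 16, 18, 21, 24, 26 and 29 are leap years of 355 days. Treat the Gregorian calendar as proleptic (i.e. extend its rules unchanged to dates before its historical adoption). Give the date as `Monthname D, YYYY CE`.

Julian Day Number of the source date = 2157117.
Converting JDN 2157117 to the Gregorian calendar gives 19 November 1193 CE.

November 19, 1193 CE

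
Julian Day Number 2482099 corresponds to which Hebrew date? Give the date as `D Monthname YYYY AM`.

13 Elul 5843 AM

JDN 2482099 is 27 August 2083 in the Gregorian calendar.
In the Hebrew calendar that day is 13 Elul 5843 AM.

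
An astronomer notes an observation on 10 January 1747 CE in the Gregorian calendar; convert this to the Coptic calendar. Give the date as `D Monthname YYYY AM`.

Julian Day Number of the source date = 2359148.
Converting JDN 2359148 to the Coptic calendar gives 4 Tobi 1463 AM.

4 Tobi 1463 AM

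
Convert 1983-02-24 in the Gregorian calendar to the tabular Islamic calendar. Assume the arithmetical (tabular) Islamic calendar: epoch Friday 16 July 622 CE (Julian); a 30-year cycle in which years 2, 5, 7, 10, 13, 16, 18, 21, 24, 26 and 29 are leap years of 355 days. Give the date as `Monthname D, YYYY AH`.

Jumada al-Awwal 11, 1403 AH

Both dates share Julian Day Number 2445390; in the tabular Islamic calendar that is 11 Jumada al-Awwal 1403 AH.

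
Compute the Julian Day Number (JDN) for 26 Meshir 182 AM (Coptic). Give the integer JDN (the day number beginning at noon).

In the proleptic Gregorian calendar the same day is 21 February 466.
JDN 2400001 is 17 November 1858 CE (Gregorian), MJD 0; the target day is −508686 days from there, so JDN = 1891315.

1891315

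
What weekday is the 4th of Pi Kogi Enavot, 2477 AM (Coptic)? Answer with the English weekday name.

Friday

This is JDN 2729752 (15 September 2761 Gregorian).
Since JDN mod 7 = 4 (0 = Monday), the day is Friday.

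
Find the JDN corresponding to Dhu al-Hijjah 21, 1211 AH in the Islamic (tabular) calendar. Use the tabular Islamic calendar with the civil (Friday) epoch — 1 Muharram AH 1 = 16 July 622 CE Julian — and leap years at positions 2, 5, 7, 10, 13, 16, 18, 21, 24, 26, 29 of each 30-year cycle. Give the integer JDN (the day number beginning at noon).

2377569

Equivalently 17 June 1797 (Gregorian).
JDN 2451545 is 1 January 2000 CE (Gregorian); the target day is −73976 days from there, so JDN = 2377569.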